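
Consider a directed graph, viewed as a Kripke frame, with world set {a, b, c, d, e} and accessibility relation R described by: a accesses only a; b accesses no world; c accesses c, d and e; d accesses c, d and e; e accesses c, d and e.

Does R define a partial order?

No

Reflexive: no — b is not related to itself.
Transitive: yes — every two-step R-path is closed by a direct edge.
Antisymmetric: no — c R d and d R c with c ≠ d.
So R is not a partial order.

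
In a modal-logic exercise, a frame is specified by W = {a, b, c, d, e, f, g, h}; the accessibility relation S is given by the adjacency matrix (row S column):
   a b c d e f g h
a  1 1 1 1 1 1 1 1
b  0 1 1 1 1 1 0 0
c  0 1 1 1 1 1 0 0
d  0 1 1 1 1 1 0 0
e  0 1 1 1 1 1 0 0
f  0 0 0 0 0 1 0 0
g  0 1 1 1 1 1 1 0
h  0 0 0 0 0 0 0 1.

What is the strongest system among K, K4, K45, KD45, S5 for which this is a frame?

Transitive (axiom 4): yes — every two-step S-path is closed by a direct edge.
Euclidean (axiom 5): no — a S b and a S g, but not b S g.
Serial (axiom D): yes — every world has a successor (e.g. a S a).
Reflexive (axiom T): yes — every world is S-related to itself.
So F validates K, K4; K45 would additionally require S to be Euclidean. The strongest is K4.

K4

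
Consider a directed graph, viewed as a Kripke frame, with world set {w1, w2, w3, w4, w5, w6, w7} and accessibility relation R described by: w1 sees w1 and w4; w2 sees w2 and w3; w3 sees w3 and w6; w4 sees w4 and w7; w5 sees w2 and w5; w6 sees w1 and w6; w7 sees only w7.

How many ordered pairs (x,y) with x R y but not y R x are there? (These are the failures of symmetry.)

6

Enumerating: (w1,w4), (w2,w3), (w3,w6), (w4,w7), (w5,w2), (w6,w1).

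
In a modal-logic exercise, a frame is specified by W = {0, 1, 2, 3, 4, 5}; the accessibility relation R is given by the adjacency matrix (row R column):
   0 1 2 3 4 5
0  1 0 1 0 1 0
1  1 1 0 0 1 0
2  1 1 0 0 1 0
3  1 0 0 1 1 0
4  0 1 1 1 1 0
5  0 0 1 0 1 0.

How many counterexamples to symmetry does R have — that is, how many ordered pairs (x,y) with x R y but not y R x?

Enumerating: (0,4), (1,0), (2,1), (3,0), (5,2), (5,4).

6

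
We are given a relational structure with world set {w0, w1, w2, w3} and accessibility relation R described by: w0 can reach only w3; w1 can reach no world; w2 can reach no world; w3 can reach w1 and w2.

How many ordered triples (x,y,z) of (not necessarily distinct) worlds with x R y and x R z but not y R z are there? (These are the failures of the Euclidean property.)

5

Enumerating: (w0,w3,w3), (w3,w1,w1), (w3,w1,w2), (w3,w2,w1), (w3,w2,w2).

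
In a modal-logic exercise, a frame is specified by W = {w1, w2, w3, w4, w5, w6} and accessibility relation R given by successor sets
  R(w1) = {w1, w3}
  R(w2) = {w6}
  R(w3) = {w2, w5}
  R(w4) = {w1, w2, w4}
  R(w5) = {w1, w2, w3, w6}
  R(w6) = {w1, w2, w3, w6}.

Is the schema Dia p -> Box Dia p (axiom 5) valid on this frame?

By correspondence theory, 5 is valid on a frame iff R is Euclidean.
Euclidean: no — w3 R w2 and w3 R w5, but not w2 R w5.

No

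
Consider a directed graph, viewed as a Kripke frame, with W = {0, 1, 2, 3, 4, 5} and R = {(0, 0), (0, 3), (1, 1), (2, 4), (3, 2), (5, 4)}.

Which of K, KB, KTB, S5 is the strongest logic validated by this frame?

Symmetric (axiom B): no — 0 R 3 but not 3 R 0.
Reflexive (axiom T): no — 2 is not related to itself.
Euclidean (axiom 5): no — 0 R 3 and 0 R 0, but not 3 R 0.
So F validates K; KB would additionally require R to be symmetric. The strongest is K.

K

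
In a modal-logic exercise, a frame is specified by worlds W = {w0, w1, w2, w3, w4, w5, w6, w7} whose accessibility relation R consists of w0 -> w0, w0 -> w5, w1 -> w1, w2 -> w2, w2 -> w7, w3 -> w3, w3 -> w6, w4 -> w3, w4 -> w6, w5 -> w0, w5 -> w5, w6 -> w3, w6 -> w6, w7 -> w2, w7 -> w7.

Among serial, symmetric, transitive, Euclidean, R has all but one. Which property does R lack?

symmetric

Serial: yes — every world has a successor (e.g. w0 R w0).
Symmetric: no — w4 R w3 but not w3 R w4.
Transitive: yes — every two-step R-path is closed by a direct edge.
Euclidean: yes — any two successors of a common world are R-related.
Only symmetric fails.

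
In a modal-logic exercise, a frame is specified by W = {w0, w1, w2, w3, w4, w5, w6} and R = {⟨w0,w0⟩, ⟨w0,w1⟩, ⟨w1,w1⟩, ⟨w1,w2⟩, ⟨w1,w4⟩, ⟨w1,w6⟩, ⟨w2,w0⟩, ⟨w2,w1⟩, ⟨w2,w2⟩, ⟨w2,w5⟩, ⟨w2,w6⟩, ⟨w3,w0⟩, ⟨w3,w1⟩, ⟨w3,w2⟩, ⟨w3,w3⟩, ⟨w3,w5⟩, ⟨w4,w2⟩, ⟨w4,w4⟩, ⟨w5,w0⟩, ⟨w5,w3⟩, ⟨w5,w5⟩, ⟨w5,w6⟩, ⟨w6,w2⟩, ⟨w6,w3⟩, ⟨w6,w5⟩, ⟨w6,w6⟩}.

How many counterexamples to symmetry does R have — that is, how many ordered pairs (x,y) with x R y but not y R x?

11

Enumerating: (w0,w1), (w1,w4), (w1,w6), (w2,w0), (w2,w5), (w3,w0), (w3,w1), (w3,w2), (w4,w2), (w5,w0), (w6,w3).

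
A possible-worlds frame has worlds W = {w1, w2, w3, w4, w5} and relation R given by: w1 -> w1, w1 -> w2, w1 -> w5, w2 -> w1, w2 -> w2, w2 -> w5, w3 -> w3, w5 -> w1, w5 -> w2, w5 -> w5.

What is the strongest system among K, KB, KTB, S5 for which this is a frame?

KB

Symmetric (axiom B): yes — every pair in R has its reverse in R.
Reflexive (axiom T): no — w4 is not related to itself.
Euclidean (axiom 5): yes — any two successors of a common world are R-related.
So F validates K, KB; KTB would additionally require R to be reflexive. The strongest is KB.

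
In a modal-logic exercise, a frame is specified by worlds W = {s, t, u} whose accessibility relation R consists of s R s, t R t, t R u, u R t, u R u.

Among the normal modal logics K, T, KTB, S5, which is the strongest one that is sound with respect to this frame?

S5

Reflexive (axiom T): yes — every world is R-related to itself.
Symmetric (axiom B): yes — every pair in R has its reverse in R.
Euclidean (axiom 5): yes — any two successors of a common world are R-related.
So F validates K, T, KTB, S5. The strongest is S5.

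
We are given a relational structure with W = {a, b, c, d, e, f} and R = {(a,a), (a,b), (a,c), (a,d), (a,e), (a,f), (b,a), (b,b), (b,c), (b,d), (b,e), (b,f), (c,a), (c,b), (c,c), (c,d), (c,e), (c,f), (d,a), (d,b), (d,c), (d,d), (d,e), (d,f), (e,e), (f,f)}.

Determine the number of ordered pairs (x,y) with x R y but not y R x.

8

Enumerating: (a,e), (a,f), (b,e), (b,f), (c,e), (c,f), (d,e), (d,f).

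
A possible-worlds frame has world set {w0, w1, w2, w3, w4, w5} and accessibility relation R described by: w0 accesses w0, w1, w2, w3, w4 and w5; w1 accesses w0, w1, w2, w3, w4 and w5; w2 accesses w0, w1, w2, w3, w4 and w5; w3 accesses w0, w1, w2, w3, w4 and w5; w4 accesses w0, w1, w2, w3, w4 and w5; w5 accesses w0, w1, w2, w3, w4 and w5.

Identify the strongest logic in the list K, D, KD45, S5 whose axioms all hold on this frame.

Serial (axiom D): yes — every world has a successor (e.g. w0 R w0).
Euclidean (axiom 5): yes — any two successors of a common world are R-related.
Transitive (axiom 4): yes — every two-step R-path is closed by a direct edge.
Reflexive (axiom T): yes — every world is R-related to itself.
So F validates K, D, KD45, S5. The strongest is S5.

S5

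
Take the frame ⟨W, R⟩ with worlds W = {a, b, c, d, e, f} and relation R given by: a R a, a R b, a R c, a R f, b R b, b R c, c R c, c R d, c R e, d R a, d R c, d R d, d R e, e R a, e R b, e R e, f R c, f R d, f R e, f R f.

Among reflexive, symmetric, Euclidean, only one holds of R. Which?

Reflexive: yes — every world is R-related to itself.
Symmetric: no — a R b but not b R a.
Euclidean: no — a R b and a R f, but not b R f.
Only reflexive holds.

reflexive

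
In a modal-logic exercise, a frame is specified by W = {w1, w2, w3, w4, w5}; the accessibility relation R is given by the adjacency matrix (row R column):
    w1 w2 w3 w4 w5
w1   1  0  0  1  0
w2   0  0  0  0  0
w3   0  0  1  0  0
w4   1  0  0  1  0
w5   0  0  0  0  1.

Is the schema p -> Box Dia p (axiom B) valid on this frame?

By correspondence theory, B is valid on a frame iff R is symmetric.
Symmetric: yes — every pair in R has its reverse in R.

Yes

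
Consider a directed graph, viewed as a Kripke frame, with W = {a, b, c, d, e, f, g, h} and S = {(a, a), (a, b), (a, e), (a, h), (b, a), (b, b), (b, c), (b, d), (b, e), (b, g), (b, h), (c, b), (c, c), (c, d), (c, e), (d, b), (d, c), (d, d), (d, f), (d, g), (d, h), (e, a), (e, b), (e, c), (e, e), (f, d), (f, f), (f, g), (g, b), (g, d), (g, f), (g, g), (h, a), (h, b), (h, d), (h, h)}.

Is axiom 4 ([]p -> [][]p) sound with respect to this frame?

By correspondence theory, 4 is valid on a frame iff S is transitive.
Transitive: no — a S b and b S c, but not a S c.

No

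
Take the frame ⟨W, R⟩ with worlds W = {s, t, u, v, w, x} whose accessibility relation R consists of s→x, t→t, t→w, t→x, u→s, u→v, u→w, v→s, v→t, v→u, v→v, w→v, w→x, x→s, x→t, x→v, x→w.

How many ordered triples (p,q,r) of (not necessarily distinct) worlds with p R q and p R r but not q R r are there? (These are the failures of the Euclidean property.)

31

Enumerating: (s,x,x), (t,w,t), (t,w,w), (t,x,x), (u,s,s), (u,s,v), (u,s,w), (u,v,w), (u,w,s), (u,w,w), (v,s,s), (v,s,t), … and 19 more.
Total: 31.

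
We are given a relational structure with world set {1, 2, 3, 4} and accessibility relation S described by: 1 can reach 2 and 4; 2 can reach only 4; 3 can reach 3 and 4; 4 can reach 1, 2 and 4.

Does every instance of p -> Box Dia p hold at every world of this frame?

No

The schema B characterises exactly the symmetric frames.
Symmetric: no — 1 S 2 but not 2 S 1.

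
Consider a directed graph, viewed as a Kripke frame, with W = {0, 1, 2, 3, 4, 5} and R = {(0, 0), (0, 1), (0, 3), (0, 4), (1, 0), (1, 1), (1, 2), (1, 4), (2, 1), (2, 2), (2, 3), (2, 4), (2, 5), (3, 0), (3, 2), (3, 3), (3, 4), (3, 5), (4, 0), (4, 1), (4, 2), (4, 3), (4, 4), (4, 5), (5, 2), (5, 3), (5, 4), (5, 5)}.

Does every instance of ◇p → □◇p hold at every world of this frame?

By correspondence theory, 5 is valid on a frame iff R is Euclidean.
Euclidean: no — 0 R 1 and 0 R 3, but not 1 R 3.

No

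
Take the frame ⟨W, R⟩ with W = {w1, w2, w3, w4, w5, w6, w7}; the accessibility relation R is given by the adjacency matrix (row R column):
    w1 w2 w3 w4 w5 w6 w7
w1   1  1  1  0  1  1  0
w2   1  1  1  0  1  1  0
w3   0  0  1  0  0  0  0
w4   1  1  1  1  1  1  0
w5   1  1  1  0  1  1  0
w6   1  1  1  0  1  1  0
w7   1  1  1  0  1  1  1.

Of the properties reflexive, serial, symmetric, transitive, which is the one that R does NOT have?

symmetric

Reflexive: yes — every world is R-related to itself.
Serial: yes — every world has a successor (e.g. w1 R w1).
Symmetric: no — w1 R w3 but not w3 R w1.
Transitive: yes — every two-step R-path is closed by a direct edge.
Only symmetric fails.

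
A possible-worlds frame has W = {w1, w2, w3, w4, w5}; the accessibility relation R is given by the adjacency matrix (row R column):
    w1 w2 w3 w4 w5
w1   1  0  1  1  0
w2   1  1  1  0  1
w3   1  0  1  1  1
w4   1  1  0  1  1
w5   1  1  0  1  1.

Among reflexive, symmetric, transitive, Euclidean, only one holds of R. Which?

Reflexive: yes — every world is R-related to itself.
Symmetric: no — w2 R w1 but not w1 R w2.
Transitive: no — w1 R w3 and w3 R w5, but not w1 R w5.
Euclidean: no — w1 R w4 and w1 R w3, but not w4 R w3.
Only reflexive holds.

reflexive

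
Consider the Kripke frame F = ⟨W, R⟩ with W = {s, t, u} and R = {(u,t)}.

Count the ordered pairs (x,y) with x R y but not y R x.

1

Enumerating: (u,t).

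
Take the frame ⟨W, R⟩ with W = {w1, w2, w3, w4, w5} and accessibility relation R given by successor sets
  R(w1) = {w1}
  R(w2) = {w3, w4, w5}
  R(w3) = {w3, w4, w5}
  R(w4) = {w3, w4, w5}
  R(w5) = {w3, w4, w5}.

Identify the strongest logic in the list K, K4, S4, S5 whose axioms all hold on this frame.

Transitive (axiom 4): yes — every two-step R-path is closed by a direct edge.
Reflexive (axiom T): no — w2 is not related to itself.
Euclidean (axiom 5): yes — any two successors of a common world are R-related.
So F validates K, K4; S4 would additionally require R to be reflexive. The strongest is K4.

K4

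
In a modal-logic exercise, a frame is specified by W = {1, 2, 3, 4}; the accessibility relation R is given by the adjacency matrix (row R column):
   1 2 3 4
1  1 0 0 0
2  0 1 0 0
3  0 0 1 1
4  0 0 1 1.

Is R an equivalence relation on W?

Reflexive: yes — every world is R-related to itself.
Symmetric: yes — every pair in R has its reverse in R.
Transitive: yes — every two-step R-path is closed by a direct edge.
So R is an equivalence relation.

Yes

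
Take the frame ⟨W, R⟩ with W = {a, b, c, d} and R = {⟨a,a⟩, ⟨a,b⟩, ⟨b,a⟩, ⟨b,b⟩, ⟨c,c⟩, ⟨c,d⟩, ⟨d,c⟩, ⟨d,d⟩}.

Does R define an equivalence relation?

Yes

Reflexive: yes — every world is R-related to itself.
Symmetric: yes — every pair in R has its reverse in R.
Transitive: yes — every two-step R-path is closed by a direct edge.
So R is an equivalence relation.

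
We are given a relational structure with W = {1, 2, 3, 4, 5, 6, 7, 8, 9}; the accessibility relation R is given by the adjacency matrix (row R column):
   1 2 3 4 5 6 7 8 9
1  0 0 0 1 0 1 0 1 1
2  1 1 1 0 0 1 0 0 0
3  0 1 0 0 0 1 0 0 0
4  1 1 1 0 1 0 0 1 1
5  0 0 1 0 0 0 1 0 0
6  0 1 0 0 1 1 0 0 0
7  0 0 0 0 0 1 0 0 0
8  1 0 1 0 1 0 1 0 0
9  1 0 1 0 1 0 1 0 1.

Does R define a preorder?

Reflexive: no — 1 is not related to itself.
Transitive: no — 1 R 4 and 4 R 2, but not 1 R 2.
So R is not a preorder.

No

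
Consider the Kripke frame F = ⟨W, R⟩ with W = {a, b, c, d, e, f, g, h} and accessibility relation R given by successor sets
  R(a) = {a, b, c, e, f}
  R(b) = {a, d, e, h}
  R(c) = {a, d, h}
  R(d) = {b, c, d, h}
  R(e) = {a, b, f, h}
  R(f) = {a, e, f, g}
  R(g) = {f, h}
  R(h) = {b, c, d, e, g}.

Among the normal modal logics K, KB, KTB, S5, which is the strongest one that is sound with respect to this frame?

KB

Symmetric (axiom B): yes — every pair in R has its reverse in R.
Reflexive (axiom T): no — b is not related to itself.
Euclidean (axiom 5): no — a R b and a R c, but not b R c.
So F validates K, KB; KTB would additionally require R to be reflexive. The strongest is KB.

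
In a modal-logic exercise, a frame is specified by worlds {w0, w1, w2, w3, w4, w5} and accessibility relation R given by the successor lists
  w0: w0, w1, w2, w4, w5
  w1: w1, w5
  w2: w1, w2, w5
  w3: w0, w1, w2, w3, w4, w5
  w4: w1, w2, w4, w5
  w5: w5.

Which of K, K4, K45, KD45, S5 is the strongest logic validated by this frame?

K4

Transitive (axiom 4): yes — every two-step R-path is closed by a direct edge.
Euclidean (axiom 5): no — w0 R w1 and w0 R w2, but not w1 R w2.
Serial (axiom D): yes — every world has a successor (e.g. w0 R w0).
Reflexive (axiom T): yes — every world is R-related to itself.
So F validates K, K4; K45 would additionally require R to be Euclidean. The strongest is K4.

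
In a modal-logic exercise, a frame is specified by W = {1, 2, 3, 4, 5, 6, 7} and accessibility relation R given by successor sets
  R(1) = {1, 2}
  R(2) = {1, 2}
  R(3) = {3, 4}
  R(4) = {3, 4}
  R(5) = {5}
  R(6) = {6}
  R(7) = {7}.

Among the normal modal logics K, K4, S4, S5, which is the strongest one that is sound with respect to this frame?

S5

Transitive (axiom 4): yes — every two-step R-path is closed by a direct edge.
Reflexive (axiom T): yes — every world is R-related to itself.
Euclidean (axiom 5): yes — any two successors of a common world are R-related.
So F validates K, K4, S4, S5. The strongest is S5.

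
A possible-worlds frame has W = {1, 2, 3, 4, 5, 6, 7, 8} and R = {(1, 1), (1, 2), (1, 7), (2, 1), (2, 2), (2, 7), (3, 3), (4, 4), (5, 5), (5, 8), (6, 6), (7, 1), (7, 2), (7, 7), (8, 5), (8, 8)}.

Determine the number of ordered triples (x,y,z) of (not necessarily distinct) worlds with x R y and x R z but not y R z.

0

R is Euclidean; there are no such tuples.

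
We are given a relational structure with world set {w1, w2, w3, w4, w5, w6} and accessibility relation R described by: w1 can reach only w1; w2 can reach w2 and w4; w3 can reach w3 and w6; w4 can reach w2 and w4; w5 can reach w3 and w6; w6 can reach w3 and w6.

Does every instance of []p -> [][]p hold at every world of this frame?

Yes

Axiom 4 corresponds to the accessibility relation being transitive.
Transitive: yes — every two-step R-path is closed by a direct edge.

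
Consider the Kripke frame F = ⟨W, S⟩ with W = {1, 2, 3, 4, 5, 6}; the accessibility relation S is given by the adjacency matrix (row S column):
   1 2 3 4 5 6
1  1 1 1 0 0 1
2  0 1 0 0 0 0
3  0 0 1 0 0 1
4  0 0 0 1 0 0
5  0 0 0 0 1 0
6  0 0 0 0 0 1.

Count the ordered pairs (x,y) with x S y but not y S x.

Enumerating: (1,2), (1,3), (1,6), (3,6).

4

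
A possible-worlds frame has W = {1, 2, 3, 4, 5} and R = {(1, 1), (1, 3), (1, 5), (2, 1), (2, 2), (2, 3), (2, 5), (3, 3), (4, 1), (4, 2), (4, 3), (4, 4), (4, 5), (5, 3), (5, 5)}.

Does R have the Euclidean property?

Euclidean: no — 1 R 3 and 1 R 5, but not 3 R 5.

No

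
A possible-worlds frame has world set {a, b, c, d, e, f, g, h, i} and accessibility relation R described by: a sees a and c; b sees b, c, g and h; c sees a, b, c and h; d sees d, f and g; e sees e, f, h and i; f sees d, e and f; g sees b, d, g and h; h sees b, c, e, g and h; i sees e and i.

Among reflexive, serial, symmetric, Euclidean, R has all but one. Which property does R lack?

Reflexive: yes — every world is R-related to itself.
Serial: yes — every world has a successor (e.g. a R a).
Symmetric: yes — every pair in R has its reverse in R.
Euclidean: no — b R c and b R g, but not c R g.
Only Euclidean fails.

Euclidean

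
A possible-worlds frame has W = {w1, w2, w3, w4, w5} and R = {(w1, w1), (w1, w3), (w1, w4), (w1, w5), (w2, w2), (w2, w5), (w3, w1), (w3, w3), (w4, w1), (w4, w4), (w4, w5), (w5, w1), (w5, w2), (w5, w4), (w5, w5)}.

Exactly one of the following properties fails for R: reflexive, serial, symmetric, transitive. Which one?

transitive

Reflexive: yes — every world is R-related to itself.
Serial: yes — every world has a successor (e.g. w1 R w1).
Symmetric: yes — every pair in R has its reverse in R.
Transitive: no — w1 R w5 and w5 R w2, but not w1 R w2.
Only transitive fails.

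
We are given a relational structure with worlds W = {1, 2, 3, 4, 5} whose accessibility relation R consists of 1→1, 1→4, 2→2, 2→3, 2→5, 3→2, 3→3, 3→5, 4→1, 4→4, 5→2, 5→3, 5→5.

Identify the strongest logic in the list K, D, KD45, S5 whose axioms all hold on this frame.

Serial (axiom D): yes — every world has a successor (e.g. 1 R 1).
Euclidean (axiom 5): yes — any two successors of a common world are R-related.
Transitive (axiom 4): yes — every two-step R-path is closed by a direct edge.
Reflexive (axiom T): yes — every world is R-related to itself.
So F validates K, D, KD45, S5. The strongest is S5.

S5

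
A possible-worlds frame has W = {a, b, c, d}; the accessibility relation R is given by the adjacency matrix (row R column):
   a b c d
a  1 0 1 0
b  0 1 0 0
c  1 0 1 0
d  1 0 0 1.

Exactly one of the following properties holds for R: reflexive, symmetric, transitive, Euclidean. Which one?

reflexive

Reflexive: yes — every world is R-related to itself.
Symmetric: no — d R a but not a R d.
Transitive: no — d R a and a R c, but not d R c.
Euclidean: no — d R a and d R d, but not a R d.
Only reflexive holds.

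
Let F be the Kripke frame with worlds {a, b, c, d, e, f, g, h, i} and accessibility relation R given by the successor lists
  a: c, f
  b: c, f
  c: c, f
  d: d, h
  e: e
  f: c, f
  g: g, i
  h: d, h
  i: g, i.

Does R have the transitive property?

Transitive: yes — every two-step R-path is closed by a direct edge.

Yes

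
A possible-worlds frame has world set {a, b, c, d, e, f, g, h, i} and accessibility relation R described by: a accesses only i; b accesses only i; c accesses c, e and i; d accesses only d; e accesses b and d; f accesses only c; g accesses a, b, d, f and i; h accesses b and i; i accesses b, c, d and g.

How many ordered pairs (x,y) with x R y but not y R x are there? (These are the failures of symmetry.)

12

Enumerating: (a,i), (c,e), (e,b), (e,d), (f,c), (g,a), (g,b), (g,d), (g,f), (h,b), (h,i), (i,d).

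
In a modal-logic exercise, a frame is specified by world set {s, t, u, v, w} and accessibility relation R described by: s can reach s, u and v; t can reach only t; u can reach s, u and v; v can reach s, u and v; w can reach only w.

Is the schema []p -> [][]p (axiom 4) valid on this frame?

Axiom 4 corresponds to the accessibility relation being transitive.
Transitive: yes — every two-step R-path is closed by a direct edge.

Yes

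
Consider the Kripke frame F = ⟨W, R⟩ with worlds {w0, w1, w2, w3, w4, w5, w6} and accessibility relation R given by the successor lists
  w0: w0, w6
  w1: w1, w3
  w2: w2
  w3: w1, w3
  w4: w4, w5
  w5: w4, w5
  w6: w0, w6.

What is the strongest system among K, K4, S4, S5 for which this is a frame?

S5

Transitive (axiom 4): yes — every two-step R-path is closed by a direct edge.
Reflexive (axiom T): yes — every world is R-related to itself.
Euclidean (axiom 5): yes — any two successors of a common world are R-related.
So F validates K, K4, S4, S5. The strongest is S5.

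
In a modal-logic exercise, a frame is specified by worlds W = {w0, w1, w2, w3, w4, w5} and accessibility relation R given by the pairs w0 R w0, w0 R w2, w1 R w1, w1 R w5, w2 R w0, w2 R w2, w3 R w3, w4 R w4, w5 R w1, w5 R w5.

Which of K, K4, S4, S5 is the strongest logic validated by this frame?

Transitive (axiom 4): yes — every two-step R-path is closed by a direct edge.
Reflexive (axiom T): yes — every world is R-related to itself.
Euclidean (axiom 5): yes — any two successors of a common world are R-related.
So F validates K, K4, S4, S5. The strongest is S5.

S5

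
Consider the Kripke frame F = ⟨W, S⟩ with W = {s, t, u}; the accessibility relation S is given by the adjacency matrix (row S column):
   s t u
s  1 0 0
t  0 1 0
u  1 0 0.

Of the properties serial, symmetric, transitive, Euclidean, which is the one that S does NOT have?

Serial: yes — every world has a successor (e.g. s S s).
Symmetric: no — u S s but not s S u.
Transitive: yes — every two-step S-path is closed by a direct edge.
Euclidean: yes — any two successors of a common world are S-related.
Only symmetric fails.

symmetric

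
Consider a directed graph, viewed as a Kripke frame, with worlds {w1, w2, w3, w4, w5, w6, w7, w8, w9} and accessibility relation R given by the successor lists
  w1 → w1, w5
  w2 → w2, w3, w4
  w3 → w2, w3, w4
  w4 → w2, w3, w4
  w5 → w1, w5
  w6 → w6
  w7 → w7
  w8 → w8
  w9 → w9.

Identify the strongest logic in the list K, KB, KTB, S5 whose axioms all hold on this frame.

S5

Symmetric (axiom B): yes — every pair in R has its reverse in R.
Reflexive (axiom T): yes — every world is R-related to itself.
Euclidean (axiom 5): yes — any two successors of a common world are R-related.
So F validates K, KB, KTB, S5. The strongest is S5.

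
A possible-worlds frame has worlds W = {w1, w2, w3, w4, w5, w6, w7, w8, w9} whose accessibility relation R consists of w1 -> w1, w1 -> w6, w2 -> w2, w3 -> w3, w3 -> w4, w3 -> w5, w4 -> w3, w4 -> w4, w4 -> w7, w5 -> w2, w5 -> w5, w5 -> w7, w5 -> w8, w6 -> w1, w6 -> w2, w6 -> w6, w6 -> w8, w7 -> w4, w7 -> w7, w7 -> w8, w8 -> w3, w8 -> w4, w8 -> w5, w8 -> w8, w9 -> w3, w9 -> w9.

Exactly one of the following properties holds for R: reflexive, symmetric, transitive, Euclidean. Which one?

reflexive

Reflexive: yes — every world is R-related to itself.
Symmetric: no — w3 R w5 but not w5 R w3.
Transitive: no — w1 R w6 and w6 R w2, but not w1 R w2.
Euclidean: no — w3 R w4 and w3 R w5, but not w4 R w5.
Only reflexive holds.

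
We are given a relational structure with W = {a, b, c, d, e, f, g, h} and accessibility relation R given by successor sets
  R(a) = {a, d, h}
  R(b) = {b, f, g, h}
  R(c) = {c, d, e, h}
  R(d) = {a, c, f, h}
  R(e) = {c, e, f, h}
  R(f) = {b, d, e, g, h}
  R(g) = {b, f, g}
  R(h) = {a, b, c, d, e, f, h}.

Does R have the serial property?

Serial: yes — every world has a successor (e.g. a R a).

Yes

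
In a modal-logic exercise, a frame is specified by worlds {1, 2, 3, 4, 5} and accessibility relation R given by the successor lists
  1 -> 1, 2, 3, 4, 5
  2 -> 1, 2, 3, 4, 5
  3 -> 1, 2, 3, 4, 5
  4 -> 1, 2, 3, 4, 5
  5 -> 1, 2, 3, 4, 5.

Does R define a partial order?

Reflexive: yes — every world is R-related to itself.
Transitive: yes — every two-step R-path is closed by a direct edge.
Antisymmetric: no — 1 R 2 and 2 R 1 with 1 ≠ 2.
So R is not a partial order.

No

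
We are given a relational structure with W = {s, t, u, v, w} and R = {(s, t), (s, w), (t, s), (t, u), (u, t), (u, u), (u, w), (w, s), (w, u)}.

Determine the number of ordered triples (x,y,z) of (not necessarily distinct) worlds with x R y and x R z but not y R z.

14

Enumerating: (s,t,t), (s,t,w), (s,w,t), (s,w,w), (t,s,s), (t,s,u), (t,u,s), (u,t,t), (u,t,w), (u,w,t), (u,w,w), (w,s,s), (w,s,u), (w,u,s).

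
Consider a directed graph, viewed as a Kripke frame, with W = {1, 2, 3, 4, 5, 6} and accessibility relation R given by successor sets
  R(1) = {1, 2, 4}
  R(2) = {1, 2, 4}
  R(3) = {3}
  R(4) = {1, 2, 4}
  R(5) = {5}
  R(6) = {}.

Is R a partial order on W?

Reflexive: no — 6 is not related to itself.
Transitive: yes — every two-step R-path is closed by a direct edge.
Antisymmetric: no — 1 R 2 and 2 R 1 with 1 ≠ 2.
So R is not a partial order.

No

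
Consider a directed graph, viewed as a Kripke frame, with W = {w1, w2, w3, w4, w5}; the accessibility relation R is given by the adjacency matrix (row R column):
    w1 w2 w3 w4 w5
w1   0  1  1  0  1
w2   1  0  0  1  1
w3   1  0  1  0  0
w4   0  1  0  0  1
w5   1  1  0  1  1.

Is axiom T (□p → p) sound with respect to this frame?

The schema T characterises exactly the reflexive frames.
Reflexive: no — w1 is not related to itself.

No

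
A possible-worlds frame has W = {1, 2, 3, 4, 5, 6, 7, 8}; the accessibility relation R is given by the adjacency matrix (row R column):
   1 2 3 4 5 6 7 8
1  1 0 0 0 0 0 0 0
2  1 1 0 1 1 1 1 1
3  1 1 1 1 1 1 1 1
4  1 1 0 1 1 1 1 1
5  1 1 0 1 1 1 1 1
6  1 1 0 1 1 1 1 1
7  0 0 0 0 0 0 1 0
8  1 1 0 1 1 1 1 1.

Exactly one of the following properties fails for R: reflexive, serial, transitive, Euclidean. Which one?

Euclidean

Reflexive: yes — every world is R-related to itself.
Serial: yes — every world has a successor (e.g. 1 R 1).
Transitive: yes — every two-step R-path is closed by a direct edge.
Euclidean: no — 2 R 1 and 2 R 4, but not 1 R 4.
Only Euclidean fails.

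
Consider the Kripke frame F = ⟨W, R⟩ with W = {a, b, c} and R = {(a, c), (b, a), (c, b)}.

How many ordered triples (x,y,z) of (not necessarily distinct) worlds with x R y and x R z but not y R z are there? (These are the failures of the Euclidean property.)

3

Enumerating: (a,c,c), (b,a,a), (c,b,b).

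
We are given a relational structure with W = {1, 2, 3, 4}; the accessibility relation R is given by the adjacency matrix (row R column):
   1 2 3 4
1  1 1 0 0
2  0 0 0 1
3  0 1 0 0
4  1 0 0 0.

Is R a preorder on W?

No

Reflexive: no — 2 is not related to itself.
Transitive: no — 1 R 2 and 2 R 4, but not 1 R 4.
So R is not a preorder.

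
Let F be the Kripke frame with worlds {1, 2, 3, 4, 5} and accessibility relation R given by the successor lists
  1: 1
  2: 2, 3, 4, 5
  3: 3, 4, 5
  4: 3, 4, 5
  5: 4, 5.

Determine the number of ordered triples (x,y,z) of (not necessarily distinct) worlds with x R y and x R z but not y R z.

6

Enumerating: (2,3,2), (2,4,2), (2,5,2), (2,5,3), (3,5,3), (4,5,3).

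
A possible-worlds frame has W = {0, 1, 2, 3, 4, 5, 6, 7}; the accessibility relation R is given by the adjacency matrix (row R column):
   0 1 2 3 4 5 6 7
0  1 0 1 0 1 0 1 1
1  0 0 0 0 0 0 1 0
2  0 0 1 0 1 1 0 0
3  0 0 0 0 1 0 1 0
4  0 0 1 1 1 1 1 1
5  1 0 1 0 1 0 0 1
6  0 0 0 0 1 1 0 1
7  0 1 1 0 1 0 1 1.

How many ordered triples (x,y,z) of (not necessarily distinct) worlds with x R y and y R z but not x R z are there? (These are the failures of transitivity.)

40

Enumerating: (0,2,5), (0,4,3), (0,4,5), (0,6,5), (0,7,1), (1,6,4), (1,6,5), (1,6,7), (2,4,3), (2,4,6), (2,4,7), (2,5,0), … and 28 more.
Total: 40.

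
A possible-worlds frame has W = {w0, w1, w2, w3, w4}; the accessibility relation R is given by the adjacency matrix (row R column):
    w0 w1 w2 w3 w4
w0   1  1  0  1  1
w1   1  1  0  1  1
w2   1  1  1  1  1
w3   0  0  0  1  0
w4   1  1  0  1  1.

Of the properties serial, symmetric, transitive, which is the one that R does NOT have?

symmetric

Serial: yes — every world has a successor (e.g. w0 R w0).
Symmetric: no — w0 R w3 but not w3 R w0.
Transitive: yes — every two-step R-path is closed by a direct edge.
Only symmetric fails.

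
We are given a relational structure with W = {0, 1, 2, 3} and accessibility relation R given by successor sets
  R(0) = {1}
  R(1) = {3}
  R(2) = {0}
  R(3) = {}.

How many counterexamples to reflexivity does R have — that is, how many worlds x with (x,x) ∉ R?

Enumerating: 0, 1, 2, 3.

4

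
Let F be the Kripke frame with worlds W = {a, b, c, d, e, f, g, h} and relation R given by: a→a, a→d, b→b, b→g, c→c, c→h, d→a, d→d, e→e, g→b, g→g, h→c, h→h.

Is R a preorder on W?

No

Reflexive: no — f is not related to itself.
Transitive: yes — every two-step R-path is closed by a direct edge.
So R is not a preorder.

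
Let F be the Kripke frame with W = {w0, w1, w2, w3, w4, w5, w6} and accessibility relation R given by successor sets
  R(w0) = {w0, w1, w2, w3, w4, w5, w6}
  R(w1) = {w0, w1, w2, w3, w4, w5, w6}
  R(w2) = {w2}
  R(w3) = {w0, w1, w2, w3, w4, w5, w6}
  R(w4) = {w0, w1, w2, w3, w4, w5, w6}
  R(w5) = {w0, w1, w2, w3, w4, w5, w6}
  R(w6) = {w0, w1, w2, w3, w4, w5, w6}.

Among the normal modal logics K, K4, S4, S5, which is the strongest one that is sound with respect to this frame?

S4

Transitive (axiom 4): yes — every two-step R-path is closed by a direct edge.
Reflexive (axiom T): yes — every world is R-related to itself.
Euclidean (axiom 5): no — w0 R w2 and w0 R w1, but not w2 R w1.
So F validates K, K4, S4; S5 would additionally require R to be Euclidean. The strongest is S4.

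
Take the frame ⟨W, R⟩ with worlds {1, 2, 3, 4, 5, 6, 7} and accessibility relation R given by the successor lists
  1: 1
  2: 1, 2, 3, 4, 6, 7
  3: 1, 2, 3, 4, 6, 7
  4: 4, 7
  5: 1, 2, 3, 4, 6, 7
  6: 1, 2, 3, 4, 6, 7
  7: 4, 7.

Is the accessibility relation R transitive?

Yes

Transitive: yes — every two-step R-path is closed by a direct edge.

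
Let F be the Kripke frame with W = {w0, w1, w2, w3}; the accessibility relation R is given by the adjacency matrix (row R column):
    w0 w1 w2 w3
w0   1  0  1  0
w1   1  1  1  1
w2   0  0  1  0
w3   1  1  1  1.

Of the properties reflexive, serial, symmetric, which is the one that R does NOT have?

symmetric

Reflexive: yes — every world is R-related to itself.
Serial: yes — every world has a successor (e.g. w0 R w0).
Symmetric: no — w0 R w2 but not w2 R w0.
Only symmetric fails.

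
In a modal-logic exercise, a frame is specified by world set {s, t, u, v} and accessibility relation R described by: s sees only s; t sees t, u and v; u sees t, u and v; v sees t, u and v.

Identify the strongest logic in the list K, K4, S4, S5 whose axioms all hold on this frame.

S5

Transitive (axiom 4): yes — every two-step R-path is closed by a direct edge.
Reflexive (axiom T): yes — every world is R-related to itself.
Euclidean (axiom 5): yes — any two successors of a common world are R-related.
So F validates K, K4, S4, S5. The strongest is S5.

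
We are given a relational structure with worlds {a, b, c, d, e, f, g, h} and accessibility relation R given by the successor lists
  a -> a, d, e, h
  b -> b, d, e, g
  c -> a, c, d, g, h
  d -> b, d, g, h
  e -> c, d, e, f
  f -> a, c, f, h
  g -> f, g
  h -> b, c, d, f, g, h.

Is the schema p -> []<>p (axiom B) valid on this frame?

No

By correspondence theory, B is valid on a frame iff R is symmetric.
Symmetric: no — a R d but not d R a.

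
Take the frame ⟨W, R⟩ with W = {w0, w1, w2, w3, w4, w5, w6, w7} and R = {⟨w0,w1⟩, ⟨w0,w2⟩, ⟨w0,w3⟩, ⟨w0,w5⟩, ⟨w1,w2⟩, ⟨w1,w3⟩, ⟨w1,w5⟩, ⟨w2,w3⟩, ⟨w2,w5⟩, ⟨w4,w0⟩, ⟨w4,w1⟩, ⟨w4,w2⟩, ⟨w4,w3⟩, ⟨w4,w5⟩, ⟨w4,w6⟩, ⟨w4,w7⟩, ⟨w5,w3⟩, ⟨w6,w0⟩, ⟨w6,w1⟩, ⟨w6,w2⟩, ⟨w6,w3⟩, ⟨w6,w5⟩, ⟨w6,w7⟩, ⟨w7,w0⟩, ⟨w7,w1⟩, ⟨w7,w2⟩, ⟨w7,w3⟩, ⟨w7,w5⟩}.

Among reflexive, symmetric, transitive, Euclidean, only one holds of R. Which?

Reflexive: no — w0 is not related to itself.
Symmetric: no — w0 R w1 but not w1 R w0.
Transitive: yes — every two-step R-path is closed by a direct edge.
Euclidean: no — w0 R w2 and w0 R w1, but not w2 R w1.
Only transitive holds.

transitive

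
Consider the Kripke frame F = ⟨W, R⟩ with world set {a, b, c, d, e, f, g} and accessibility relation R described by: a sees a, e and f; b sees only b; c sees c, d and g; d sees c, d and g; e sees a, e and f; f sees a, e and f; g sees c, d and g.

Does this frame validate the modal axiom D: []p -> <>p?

The schema D characterises exactly the serial frames.
Serial: yes — every world has a successor (e.g. a R a).

Yes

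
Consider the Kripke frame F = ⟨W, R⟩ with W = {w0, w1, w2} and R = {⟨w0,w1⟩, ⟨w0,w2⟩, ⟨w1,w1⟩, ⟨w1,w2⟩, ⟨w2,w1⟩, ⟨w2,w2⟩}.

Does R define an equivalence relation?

Reflexive: no — w0 is not related to itself.
Symmetric: no — w0 R w1 but not w1 R w0.
Transitive: yes — every two-step R-path is closed by a direct edge.
So R is not an equivalence relation.

No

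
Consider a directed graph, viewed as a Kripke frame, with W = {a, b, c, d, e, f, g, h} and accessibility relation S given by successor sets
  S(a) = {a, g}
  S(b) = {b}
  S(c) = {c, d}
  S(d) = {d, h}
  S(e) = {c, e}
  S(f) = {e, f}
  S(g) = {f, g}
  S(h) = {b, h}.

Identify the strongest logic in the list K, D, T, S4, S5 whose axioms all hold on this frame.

T

Serial (axiom D): yes — every world has a successor (e.g. a S a).
Reflexive (axiom T): yes — every world is S-related to itself.
Transitive (axiom 4): no — a S g and g S f, but not a S f.
Euclidean (axiom 5): no — a S g and a S a, but not g S a.
So F validates K, D, T; S4 would additionally require S to be transitive. The strongest is T.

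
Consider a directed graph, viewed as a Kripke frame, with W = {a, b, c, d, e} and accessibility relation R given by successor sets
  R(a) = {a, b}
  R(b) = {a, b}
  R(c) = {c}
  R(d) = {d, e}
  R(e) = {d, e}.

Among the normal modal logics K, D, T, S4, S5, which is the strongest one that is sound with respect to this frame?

S5

Serial (axiom D): yes — every world has a successor (e.g. a R a).
Reflexive (axiom T): yes — every world is R-related to itself.
Transitive (axiom 4): yes — every two-step R-path is closed by a direct edge.
Euclidean (axiom 5): yes — any two successors of a common world are R-related.
So F validates K, D, T, S4, S5. The strongest is S5.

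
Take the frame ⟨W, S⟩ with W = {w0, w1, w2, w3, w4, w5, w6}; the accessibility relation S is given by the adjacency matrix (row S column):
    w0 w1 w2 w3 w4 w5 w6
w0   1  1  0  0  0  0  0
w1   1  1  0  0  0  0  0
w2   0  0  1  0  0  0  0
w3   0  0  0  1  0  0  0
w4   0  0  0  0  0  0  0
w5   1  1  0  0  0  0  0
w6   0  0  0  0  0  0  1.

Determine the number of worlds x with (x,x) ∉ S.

2

Enumerating: w4, w5.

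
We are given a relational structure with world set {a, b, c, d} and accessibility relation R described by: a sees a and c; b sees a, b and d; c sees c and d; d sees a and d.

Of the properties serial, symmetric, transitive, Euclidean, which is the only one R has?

Serial: yes — every world has a successor (e.g. a R a).
Symmetric: no — a R c but not c R a.
Transitive: no — a R c and c R d, but not a R d.
Euclidean: no — b R a and b R d, but not a R d.
Only serial holds.

serial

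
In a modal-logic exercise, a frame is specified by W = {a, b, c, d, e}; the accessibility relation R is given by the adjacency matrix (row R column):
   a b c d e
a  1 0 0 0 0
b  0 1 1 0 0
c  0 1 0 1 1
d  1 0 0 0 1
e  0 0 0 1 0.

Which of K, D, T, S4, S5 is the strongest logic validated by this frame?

Serial (axiom D): yes — every world has a successor (e.g. a R a).
Reflexive (axiom T): no — c is not related to itself.
Transitive (axiom 4): no — b R c and c R d, but not b R d.
Euclidean (axiom 5): no — c R b and c R d, but not b R d.
So F validates K, D; T would additionally require R to be reflexive. The strongest is D.

D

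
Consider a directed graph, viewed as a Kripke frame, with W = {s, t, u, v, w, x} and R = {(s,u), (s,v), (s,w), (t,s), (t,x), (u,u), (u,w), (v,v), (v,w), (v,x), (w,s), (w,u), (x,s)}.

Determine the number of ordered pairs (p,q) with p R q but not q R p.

Enumerating: (s,u), (s,v), (t,s), (t,x), (v,w), (v,x), (x,s).

7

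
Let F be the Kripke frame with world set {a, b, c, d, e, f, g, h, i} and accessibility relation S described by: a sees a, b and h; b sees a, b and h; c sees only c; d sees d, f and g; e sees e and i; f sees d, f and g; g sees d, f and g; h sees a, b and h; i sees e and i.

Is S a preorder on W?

Reflexive: yes — every world is S-related to itself.
Transitive: yes — every two-step S-path is closed by a direct edge.
So S is a preorder.

Yes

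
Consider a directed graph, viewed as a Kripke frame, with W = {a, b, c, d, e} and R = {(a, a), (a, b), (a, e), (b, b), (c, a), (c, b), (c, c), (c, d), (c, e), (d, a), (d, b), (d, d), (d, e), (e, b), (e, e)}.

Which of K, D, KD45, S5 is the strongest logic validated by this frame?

D

Serial (axiom D): yes — every world has a successor (e.g. a R a).
Euclidean (axiom 5): no — a R b and a R e, but not b R e.
Transitive (axiom 4): yes — every two-step R-path is closed by a direct edge.
Reflexive (axiom T): yes — every world is R-related to itself.
So F validates K, D; KD45 would additionally require R to be Euclidean. The strongest is D.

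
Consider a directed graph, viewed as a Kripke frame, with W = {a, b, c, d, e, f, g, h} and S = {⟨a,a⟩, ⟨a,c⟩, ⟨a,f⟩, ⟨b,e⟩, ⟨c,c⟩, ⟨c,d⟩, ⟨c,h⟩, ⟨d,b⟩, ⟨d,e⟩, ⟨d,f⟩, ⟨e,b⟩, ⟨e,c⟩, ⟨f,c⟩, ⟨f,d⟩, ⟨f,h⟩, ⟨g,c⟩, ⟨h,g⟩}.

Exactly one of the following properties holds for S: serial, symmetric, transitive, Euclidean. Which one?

serial

Serial: yes — every world has a successor (e.g. a S a).
Symmetric: no — a S c but not c S a.
Transitive: no — a S c and c S d, but not a S d.
Euclidean: no — a S c and a S f, but not c S f.
Only serial holds.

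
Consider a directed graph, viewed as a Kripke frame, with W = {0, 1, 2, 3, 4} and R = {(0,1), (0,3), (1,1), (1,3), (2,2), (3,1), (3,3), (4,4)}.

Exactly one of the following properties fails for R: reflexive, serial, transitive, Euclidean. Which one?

Reflexive: no — 0 is not related to itself.
Serial: yes — every world has a successor (e.g. 0 R 1).
Transitive: yes — every two-step R-path is closed by a direct edge.
Euclidean: yes — any two successors of a common world are R-related.
Only reflexive fails.

reflexive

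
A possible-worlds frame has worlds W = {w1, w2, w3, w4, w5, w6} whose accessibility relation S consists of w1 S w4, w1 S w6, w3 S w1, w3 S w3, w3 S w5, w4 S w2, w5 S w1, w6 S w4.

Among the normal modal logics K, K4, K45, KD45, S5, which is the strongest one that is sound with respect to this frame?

K

Transitive (axiom 4): no — w1 S w4 and w4 S w2, but not w1 S w2.
Euclidean (axiom 5): no — w1 S w4 and w1 S w6, but not w4 S w6.
Serial (axiom D): no — w2 has no S-successor.
Reflexive (axiom T): no — w1 is not related to itself.
So F validates K; K4 would additionally require S to be transitive. The strongest is K.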